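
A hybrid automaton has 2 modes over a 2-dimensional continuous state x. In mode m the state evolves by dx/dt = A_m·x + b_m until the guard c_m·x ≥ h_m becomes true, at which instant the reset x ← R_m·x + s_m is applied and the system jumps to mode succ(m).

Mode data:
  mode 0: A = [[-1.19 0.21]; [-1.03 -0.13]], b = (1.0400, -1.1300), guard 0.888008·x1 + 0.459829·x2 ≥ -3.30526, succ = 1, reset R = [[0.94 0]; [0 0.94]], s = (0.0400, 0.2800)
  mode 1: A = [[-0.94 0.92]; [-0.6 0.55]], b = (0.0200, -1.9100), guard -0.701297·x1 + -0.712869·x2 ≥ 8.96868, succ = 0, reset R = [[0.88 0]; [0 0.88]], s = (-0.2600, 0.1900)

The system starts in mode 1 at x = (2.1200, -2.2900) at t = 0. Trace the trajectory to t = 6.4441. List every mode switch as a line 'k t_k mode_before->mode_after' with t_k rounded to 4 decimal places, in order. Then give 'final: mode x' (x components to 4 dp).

1 1.4543 1->0
2 2.6620 0->1
3 3.6061 1->0
4 4.7138 0->1
5 5.7413 1->0
final: 0 -1.8822 -5.2421

Mode 1: guard c·x = 8.9687 hit at Δt = 1.4543 (t = 1.4543), x⁻ = (-3.9699, -8.6756) → reset → x⁺ = (-3.7535, -7.4446), jump to mode 0
Mode 0: guard c·x = -3.3053 hit at Δt = 1.2077 (t = 2.6620), x⁻ = (-1.0062, -5.2448) → reset → x⁺ = (-0.9059, -4.6501), jump to mode 1
Mode 1: guard c·x = 8.9687 hit at Δt = 0.9441 (t = 3.6061), x⁻ = (-4.2679, -8.3825) → reset → x⁺ = (-4.0158, -7.1866), jump to mode 0
Mode 0: guard c·x = -3.3053 hit at Δt = 1.1077 (t = 4.7138), x⁻ = (-1.1531, -4.9612) → reset → x⁺ = (-1.0439, -4.3835), jump to mode 1
Mode 1: guard c·x = 8.9687 hit at Δt = 1.0275 (t = 5.7413), x⁻ = (-4.3955, -8.2570) → reset → x⁺ = (-4.1280, -7.0761), jump to mode 0
Mode 0: flow for 0.7028 to horizon, guard not reached → x = (-1.8822, -5.2421)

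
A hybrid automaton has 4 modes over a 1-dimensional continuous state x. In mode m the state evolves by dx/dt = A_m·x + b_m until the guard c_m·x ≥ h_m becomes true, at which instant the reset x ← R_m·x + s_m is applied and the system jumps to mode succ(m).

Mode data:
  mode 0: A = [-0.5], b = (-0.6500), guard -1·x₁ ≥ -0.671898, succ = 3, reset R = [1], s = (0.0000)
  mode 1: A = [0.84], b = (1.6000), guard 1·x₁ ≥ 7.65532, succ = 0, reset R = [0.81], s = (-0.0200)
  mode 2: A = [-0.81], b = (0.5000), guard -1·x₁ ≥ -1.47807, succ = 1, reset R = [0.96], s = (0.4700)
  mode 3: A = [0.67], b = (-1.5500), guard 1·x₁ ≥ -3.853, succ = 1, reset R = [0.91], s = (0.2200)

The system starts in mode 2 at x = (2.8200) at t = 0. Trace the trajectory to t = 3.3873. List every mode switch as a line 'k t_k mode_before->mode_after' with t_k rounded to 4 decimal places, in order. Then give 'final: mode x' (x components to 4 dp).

Mode 2: guard c·x = -1.4781 hit at Δt = 1.1600 (t = 1.1600), x⁻ = (1.4781) → reset → x⁺ = (1.8889), jump to mode 1
Mode 1: guard c·x = 7.6553 hit at Δt = 1.1003 (t = 2.2603), x⁻ = (7.6553) → reset → x⁺ = (6.1808), jump to mode 0
Mode 0: flow for 1.1270 to horizon, guard not reached → x = (2.9582)

1 1.1600 2->1
2 2.2603 1->0
final: 0 2.9582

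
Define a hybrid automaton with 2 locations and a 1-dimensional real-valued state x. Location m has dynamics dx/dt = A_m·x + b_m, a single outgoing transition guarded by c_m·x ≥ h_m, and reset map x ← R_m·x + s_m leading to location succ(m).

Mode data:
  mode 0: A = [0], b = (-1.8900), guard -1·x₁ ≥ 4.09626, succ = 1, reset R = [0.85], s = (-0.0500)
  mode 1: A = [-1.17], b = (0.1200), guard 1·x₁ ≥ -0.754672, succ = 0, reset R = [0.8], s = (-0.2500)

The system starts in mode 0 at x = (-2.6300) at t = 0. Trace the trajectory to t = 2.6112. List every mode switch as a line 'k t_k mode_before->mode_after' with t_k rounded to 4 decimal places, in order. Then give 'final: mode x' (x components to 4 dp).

1 0.7758 0->1
2 2.0104 1->0
final: 0 -1.9893

Mode 0: guard c·x = 4.0963 hit at Δt = 0.7758 (t = 0.7758), x⁻ = (-4.0963) → reset → x⁺ = (-3.5318), jump to mode 1
Mode 1: guard c·x = -0.7547 hit at Δt = 1.2346 (t = 2.0104), x⁻ = (-0.7547) → reset → x⁺ = (-0.8537), jump to mode 0
Mode 0: flow for 0.6008 to horizon, guard not reached → x = (-1.9893)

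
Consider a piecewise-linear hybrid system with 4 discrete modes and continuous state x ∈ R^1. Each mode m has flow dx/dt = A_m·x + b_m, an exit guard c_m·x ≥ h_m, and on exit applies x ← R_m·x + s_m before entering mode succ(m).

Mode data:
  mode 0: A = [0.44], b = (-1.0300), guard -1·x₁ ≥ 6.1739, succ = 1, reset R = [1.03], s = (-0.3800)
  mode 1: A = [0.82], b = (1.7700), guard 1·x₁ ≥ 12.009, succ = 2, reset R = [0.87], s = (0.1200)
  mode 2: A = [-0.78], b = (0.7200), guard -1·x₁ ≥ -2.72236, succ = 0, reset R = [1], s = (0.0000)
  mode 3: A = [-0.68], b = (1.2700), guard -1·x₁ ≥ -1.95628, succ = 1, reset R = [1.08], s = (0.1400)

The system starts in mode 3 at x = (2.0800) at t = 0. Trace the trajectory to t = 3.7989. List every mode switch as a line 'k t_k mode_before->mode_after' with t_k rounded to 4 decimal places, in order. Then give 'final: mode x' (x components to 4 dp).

1 1.2849 3->1
2 2.7078 1->2
final: 2 5.0411

Mode 3: guard c·x = -1.9563 hit at Δt = 1.2849 (t = 1.2849), x⁻ = (1.9563) → reset → x⁺ = (2.2528), jump to mode 1
Mode 1: guard c·x = 12.0090 hit at Δt = 1.4229 (t = 2.7078), x⁻ = (12.0090) → reset → x⁺ = (10.5678), jump to mode 2
Mode 2: flow for 1.0911 to horizon, guard not reached → x = (5.0411)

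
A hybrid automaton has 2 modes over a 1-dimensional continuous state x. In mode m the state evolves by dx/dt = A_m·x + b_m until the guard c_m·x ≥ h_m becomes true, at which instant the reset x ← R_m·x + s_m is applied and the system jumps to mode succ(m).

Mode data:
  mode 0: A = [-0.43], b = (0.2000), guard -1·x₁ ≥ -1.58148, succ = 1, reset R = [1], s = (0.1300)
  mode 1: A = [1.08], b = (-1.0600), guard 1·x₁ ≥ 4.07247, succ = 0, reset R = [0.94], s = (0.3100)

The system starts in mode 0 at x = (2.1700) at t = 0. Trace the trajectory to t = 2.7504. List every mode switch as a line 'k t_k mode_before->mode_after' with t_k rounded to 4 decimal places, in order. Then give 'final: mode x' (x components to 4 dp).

1 0.9847 0->1
2 2.3210 1->0
final: 0 3.5189

Mode 0: guard c·x = -1.5815 hit at Δt = 0.9847 (t = 0.9847), x⁻ = (1.5815) → reset → x⁺ = (1.7115), jump to mode 1
Mode 1: guard c·x = 4.0725 hit at Δt = 1.3363 (t = 2.3210), x⁻ = (4.0725) → reset → x⁺ = (4.1381), jump to mode 0
Mode 0: flow for 0.4294 to horizon, guard not reached → x = (3.5189)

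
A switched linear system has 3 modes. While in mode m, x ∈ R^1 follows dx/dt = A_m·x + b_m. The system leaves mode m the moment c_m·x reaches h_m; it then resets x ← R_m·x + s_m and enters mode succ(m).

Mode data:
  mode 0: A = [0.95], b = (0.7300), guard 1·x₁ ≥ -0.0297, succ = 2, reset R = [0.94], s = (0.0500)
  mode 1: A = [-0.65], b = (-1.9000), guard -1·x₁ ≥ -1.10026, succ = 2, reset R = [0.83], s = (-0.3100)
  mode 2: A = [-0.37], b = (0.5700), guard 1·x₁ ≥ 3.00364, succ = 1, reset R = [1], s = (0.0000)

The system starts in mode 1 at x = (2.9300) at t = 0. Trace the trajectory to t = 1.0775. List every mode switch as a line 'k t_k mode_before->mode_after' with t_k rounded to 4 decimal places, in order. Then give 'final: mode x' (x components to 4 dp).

1 0.5767 1->2
final: 2 0.7618

Mode 1: guard c·x = -1.1003 hit at Δt = 0.5767 (t = 0.5767), x⁻ = (1.1003) → reset → x⁺ = (0.6032), jump to mode 2
Mode 2: flow for 0.5008 to horizon, guard not reached → x = (0.7618)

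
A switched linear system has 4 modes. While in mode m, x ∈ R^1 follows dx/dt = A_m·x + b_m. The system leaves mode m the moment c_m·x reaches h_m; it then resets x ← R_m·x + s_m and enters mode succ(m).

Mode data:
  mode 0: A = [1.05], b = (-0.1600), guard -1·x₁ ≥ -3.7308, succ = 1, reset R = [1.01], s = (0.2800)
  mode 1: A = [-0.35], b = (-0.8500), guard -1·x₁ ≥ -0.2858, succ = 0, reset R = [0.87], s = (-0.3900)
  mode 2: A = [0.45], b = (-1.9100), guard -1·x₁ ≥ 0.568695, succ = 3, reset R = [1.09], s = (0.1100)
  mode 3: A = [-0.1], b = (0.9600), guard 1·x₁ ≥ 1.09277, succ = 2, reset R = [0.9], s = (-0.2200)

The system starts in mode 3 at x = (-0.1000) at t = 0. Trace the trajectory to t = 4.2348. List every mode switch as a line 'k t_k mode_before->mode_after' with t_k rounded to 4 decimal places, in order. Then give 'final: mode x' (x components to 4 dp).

1 1.3121 3->2
2 2.0322 2->3
3 3.7582 3->2
final: 2 -0.0692

Mode 3: guard c·x = 1.0928 hit at Δt = 1.3121 (t = 1.3121), x⁻ = (1.0928) → reset → x⁺ = (0.7635), jump to mode 2
Mode 2: guard c·x = 0.5687 hit at Δt = 0.7201 (t = 2.0322), x⁻ = (-0.5687) → reset → x⁺ = (-0.5099), jump to mode 3
Mode 3: guard c·x = 1.0928 hit at Δt = 1.7260 (t = 3.7582), x⁻ = (1.0928) → reset → x⁺ = (0.7635), jump to mode 2
Mode 2: flow for 0.4766 to horizon, guard not reached → x = (-0.0692)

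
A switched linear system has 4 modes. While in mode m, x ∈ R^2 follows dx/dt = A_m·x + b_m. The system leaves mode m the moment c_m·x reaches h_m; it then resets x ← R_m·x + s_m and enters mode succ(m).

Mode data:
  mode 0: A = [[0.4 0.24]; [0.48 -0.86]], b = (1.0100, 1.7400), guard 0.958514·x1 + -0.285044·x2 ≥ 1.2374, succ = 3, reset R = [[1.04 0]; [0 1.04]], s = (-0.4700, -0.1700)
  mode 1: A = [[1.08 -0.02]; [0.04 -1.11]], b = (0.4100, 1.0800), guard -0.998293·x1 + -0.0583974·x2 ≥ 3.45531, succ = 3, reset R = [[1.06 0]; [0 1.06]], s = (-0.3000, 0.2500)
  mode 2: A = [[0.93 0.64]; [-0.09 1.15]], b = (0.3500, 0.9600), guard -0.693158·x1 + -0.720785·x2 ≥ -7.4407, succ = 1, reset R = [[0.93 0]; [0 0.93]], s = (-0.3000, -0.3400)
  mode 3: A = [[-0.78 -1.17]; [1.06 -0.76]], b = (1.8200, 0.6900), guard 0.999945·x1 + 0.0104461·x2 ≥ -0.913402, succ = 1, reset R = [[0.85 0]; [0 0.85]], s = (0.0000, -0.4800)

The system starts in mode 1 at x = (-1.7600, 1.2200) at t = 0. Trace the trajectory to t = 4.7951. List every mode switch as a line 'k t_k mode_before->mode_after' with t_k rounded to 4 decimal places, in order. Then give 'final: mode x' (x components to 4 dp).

Mode 1: guard c·x = 3.4553 hit at Δt = 0.7537 (t = 0.7537), x⁻ = (-3.5212, 1.0260) → reset → x⁺ = (-4.0325, 1.3375), jump to mode 3
Mode 3: guard c·x = -0.9134 hit at Δt = 0.8753 (t = 1.6290), x⁻ = (-0.9093, -0.4015) → reset → x⁺ = (-0.7729, -0.8213), jump to mode 1
Mode 1: guard c·x = 3.4553 hit at Δt = 1.9200 (t = 3.5490), x⁻ = (-3.5017, 0.6919) → reset → x⁺ = (-4.0118, 0.9834), jump to mode 3
Mode 3: guard c·x = -0.9134 hit at Δt = 0.8223 (t = 4.3713), x⁻ = (-0.9082, -0.5062) → reset → x⁺ = (-0.7719, -0.9103), jump to mode 1
Mode 1: flow for 0.4238 to horizon, guard not reached → x = (-0.9936, -0.2155)

1 0.7537 1->3
2 1.6290 3->1
3 3.5490 1->3
4 4.3713 3->1
final: 1 -0.9936 -0.2155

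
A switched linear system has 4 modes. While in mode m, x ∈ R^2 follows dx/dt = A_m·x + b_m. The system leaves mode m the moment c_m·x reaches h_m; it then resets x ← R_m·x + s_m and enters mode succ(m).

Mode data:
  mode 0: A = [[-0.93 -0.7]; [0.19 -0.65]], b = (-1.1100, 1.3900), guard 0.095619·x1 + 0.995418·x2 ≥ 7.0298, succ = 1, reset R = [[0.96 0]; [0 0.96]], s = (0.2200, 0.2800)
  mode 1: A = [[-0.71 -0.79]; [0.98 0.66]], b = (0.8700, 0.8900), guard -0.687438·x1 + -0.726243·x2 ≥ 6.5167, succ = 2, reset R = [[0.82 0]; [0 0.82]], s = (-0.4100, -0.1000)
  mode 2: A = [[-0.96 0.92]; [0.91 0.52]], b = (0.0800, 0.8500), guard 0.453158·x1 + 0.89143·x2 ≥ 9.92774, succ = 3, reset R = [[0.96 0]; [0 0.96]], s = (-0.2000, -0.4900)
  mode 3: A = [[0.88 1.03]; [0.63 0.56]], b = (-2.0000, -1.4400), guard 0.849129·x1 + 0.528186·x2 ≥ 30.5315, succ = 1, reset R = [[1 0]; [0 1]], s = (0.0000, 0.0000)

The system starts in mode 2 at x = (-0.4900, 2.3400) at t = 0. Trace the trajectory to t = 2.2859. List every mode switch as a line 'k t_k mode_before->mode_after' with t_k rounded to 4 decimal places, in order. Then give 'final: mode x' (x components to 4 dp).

Mode 2: guard c·x = 9.9277 hit at Δt = 1.4307 (t = 1.4307), x⁻ = (3.9580, 9.1248) → reset → x⁺ = (3.5997, 8.2698), jump to mode 3
Mode 3: flow for 0.8552 to horizon, guard not reached → x = (20.3398, 18.3951)

1 1.4307 2->3
final: 3 20.3398 18.3951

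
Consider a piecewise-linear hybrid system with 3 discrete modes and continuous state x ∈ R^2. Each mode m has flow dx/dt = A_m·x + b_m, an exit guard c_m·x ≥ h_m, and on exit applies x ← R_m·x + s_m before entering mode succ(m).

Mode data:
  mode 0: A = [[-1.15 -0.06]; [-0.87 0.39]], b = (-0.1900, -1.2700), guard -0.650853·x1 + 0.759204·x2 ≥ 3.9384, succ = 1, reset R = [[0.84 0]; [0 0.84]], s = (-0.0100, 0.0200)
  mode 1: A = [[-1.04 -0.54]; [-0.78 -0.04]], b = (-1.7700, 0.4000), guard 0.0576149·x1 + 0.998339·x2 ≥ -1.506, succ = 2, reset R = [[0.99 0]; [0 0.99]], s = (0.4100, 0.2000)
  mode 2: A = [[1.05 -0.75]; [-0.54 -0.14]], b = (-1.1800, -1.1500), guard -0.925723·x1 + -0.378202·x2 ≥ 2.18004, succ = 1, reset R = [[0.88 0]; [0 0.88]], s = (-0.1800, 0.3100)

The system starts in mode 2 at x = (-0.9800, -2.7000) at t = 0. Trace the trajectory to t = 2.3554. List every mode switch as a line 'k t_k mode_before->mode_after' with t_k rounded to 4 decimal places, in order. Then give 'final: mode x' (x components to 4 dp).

Mode 2: guard c·x = 2.1800 hit at Δt = 0.9558 (t = 0.9558), x⁻ = (-1.1823, -2.8704) → reset → x⁺ = (-1.2204, -2.2160), jump to mode 1
Mode 1: guard c·x = -1.5060 hit at Δt = 0.5792 (t = 1.5350), x⁻ = (-1.0187, -1.4497) → reset → x⁺ = (-0.5985, -1.2352), jump to mode 2
Mode 2: flow for 0.8204 to horizon, guard not reached → x = (-1.5752, -1.5557)

1 0.9558 2->1
2 1.5350 1->2
final: 2 -1.5752 -1.5557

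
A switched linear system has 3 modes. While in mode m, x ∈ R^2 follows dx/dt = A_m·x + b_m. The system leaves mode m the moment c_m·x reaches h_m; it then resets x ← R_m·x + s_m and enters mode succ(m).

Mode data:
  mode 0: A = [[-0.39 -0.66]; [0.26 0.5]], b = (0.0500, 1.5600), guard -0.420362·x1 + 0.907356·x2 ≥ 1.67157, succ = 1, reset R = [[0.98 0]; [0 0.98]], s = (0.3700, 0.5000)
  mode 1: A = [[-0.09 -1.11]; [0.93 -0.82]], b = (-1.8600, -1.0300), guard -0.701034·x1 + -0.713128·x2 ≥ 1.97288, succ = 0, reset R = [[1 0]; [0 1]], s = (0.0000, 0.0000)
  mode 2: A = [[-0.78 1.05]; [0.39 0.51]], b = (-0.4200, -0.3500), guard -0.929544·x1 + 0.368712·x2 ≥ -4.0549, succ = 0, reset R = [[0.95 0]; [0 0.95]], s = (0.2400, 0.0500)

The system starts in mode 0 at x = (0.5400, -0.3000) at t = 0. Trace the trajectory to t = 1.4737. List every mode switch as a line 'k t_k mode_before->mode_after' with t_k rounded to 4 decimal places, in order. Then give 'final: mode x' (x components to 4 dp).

1 1.0663 0->1
final: 1 -1.1819 1.1169

Mode 0: guard c·x = 1.6716 hit at Δt = 1.0663 (t = 1.0663), x⁻ = (-0.0351, 1.8260) → reset → x⁺ = (0.3356, 2.2895), jump to mode 1
Mode 1: flow for 0.4074 to horizon, guard not reached → x = (-1.1819, 1.1169)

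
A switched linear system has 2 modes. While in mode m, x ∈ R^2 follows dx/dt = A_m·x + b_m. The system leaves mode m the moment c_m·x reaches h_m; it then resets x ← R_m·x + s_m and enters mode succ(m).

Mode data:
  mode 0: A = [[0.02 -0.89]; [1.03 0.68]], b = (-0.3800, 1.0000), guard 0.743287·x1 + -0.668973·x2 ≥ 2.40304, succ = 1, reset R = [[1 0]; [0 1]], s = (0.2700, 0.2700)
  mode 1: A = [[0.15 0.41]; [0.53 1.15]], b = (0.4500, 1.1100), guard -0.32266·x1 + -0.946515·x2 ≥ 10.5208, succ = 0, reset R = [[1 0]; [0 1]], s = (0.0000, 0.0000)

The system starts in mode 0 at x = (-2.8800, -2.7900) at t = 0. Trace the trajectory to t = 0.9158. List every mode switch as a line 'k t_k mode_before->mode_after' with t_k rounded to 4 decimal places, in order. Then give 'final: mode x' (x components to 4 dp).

Mode 0: guard c·x = 2.4030 hit at Δt = 0.5575 (t = 0.5575), x⁻ = (-1.1961, -4.9211) → reset → x⁺ = (-0.9261, -4.6511), jump to mode 1
Mode 1: flow for 0.3583 to horizon, guard not reached → x = (-1.6630, -6.8219)

1 0.5575 0->1
final: 1 -1.6630 -6.8219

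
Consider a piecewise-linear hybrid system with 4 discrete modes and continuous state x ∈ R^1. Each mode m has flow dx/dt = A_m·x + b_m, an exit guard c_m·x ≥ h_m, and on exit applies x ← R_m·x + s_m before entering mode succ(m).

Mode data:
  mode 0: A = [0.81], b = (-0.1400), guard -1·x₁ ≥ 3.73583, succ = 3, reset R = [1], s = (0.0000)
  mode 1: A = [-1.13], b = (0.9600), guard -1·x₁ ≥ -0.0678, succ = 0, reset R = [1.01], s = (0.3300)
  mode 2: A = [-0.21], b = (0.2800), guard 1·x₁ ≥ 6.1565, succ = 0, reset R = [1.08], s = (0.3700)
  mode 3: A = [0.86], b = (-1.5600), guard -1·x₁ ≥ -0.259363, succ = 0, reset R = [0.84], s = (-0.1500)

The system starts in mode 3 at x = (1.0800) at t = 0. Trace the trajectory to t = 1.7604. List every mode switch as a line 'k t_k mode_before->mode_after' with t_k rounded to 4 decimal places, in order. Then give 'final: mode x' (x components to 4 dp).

Mode 3: guard c·x = -0.2594 hit at Δt = 0.8727 (t = 0.8727), x⁻ = (0.2594) → reset → x⁺ = (0.0679), jump to mode 0
Mode 0: flow for 0.8877 to horizon, guard not reached → x = (-0.0426)

1 0.8727 3->0
final: 0 -0.0426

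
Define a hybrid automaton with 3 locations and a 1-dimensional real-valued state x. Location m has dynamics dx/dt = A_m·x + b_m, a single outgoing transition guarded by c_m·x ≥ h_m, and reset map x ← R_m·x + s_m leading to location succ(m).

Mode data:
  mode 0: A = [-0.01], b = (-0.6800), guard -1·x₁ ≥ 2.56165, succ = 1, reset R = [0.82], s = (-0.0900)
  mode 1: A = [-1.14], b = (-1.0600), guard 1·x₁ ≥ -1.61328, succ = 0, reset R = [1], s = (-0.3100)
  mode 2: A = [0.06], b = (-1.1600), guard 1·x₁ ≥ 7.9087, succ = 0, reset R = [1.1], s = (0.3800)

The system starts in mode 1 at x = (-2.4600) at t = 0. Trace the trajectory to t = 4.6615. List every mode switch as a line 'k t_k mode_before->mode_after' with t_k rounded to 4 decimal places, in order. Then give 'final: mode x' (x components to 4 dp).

Mode 1: guard c·x = -1.6133 hit at Δt = 0.7070 (t = 0.7070), x⁻ = (-1.6133) → reset → x⁺ = (-1.9233), jump to mode 0
Mode 0: guard c·x = 2.5617 hit at Δt = 0.9708 (t = 1.6778), x⁻ = (-2.5616) → reset → x⁺ = (-2.1906), jump to mode 1
Mode 1: guard c·x = -1.6133 hit at Δt = 0.5371 (t = 2.2149), x⁻ = (-1.6133) → reset → x⁺ = (-1.9233), jump to mode 0
Mode 0: guard c·x = 2.5617 hit at Δt = 0.9708 (t = 3.1857), x⁻ = (-2.5616) → reset → x⁺ = (-2.1906), jump to mode 1
Mode 1: guard c·x = -1.6133 hit at Δt = 0.5371 (t = 3.7228), x⁻ = (-1.6133) → reset → x⁺ = (-1.9233), jump to mode 0
Mode 0: flow for 0.9387 to horizon, guard not reached → x = (-2.5407)

1 0.7070 1->0
2 1.6778 0->1
3 2.2149 1->0
4 3.1857 0->1
5 3.7228 1->0
final: 0 -2.5407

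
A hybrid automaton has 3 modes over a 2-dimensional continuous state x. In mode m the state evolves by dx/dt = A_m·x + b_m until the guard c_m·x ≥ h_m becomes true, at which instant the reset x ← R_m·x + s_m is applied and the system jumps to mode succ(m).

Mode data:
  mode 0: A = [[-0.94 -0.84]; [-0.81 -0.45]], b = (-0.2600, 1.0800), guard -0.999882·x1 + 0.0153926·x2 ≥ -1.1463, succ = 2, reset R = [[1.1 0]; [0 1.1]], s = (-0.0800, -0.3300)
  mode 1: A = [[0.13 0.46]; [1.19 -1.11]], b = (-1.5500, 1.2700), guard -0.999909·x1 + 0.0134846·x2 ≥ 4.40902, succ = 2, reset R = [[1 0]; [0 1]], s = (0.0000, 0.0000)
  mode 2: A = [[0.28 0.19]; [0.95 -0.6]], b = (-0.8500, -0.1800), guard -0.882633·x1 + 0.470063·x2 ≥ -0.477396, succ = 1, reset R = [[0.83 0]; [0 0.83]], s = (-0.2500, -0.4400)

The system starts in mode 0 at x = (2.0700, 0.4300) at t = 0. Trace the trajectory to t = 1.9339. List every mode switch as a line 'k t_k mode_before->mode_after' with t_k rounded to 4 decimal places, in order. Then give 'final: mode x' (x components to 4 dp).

1 0.4577 0->2
2 1.2348 2->1
final: 1 -0.6005 0.4833

Mode 0: guard c·x = -1.1463 hit at Δt = 0.4577 (t = 0.4577), x⁻ = (1.1507, 0.2750) → reset → x⁺ = (1.1857, -0.0275), jump to mode 2
Mode 2: guard c·x = -0.4774 hit at Δt = 0.7771 (t = 1.2348), x⁻ = (0.7759, 0.4413) → reset → x⁺ = (0.3940, -0.0737), jump to mode 1
Mode 1: flow for 0.6991 to horizon, guard not reached → x = (-0.6005, 0.4833)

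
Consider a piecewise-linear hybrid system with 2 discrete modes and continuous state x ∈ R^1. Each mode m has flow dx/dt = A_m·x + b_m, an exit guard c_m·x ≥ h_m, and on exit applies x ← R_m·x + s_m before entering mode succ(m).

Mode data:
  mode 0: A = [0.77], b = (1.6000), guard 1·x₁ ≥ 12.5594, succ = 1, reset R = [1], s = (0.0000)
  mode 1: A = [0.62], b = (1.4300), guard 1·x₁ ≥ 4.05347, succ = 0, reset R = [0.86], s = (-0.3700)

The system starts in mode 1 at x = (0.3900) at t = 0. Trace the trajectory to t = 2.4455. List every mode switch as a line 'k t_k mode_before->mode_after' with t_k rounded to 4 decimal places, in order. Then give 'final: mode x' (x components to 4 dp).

Mode 1: guard c·x = 4.0535 hit at Δt = 1.3840 (t = 1.3840), x⁻ = (4.0535) → reset → x⁺ = (3.1160), jump to mode 0
Mode 0: flow for 1.0615 to horizon, guard not reached → x = (9.6837)

1 1.3840 1->0
final: 0 9.6837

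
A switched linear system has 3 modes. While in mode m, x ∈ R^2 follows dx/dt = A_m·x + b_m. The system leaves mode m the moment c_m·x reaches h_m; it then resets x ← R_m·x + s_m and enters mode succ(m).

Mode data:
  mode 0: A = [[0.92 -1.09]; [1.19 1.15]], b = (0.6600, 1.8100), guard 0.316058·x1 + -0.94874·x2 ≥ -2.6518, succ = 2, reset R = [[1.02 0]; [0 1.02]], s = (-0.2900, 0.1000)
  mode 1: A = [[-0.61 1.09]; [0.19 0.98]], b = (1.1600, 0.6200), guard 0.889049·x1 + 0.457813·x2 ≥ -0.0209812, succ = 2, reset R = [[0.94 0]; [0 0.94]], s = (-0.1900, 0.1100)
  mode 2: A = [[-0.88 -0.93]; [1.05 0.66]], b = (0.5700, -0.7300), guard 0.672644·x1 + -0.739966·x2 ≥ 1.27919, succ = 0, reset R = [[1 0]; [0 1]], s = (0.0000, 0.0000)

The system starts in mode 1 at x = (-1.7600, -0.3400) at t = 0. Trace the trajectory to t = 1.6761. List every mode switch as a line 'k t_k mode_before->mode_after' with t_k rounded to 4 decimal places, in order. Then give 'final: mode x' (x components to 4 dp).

1 1.3125 1->2
final: 2 0.0817 -0.2651

Mode 1: guard c·x = -0.0210 hit at Δt = 1.3125 (t = 1.3125), x⁻ = (0.0112, -0.0677) → reset → x⁺ = (-0.1794, 0.0464), jump to mode 2
Mode 2: flow for 0.3636 to horizon, guard not reached → x = (0.0817, -0.2651)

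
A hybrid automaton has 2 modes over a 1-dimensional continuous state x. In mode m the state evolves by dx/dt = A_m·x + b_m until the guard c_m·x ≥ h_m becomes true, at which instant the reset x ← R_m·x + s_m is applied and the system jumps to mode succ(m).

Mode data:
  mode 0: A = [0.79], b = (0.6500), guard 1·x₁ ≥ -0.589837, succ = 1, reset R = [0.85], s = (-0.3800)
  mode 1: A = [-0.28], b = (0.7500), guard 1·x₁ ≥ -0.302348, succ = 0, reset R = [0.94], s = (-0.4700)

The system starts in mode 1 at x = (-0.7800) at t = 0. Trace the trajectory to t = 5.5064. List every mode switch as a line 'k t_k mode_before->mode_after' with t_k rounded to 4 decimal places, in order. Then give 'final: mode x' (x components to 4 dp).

Mode 1: guard c·x = -0.3023 hit at Δt = 0.5308 (t = 0.5308), x⁻ = (-0.3023) → reset → x⁺ = (-0.7542), jump to mode 0
Mode 0: guard c·x = -0.5898 hit at Δt = 1.5479 (t = 2.0787), x⁻ = (-0.5898) → reset → x⁺ = (-0.8814), jump to mode 1
Mode 1: guard c·x = -0.3023 hit at Δt = 0.6340 (t = 2.7127), x⁻ = (-0.3023) → reset → x⁺ = (-0.7542), jump to mode 0
Mode 0: guard c·x = -0.5898 hit at Δt = 1.5479 (t = 4.2606), x⁻ = (-0.5898) → reset → x⁺ = (-0.8814), jump to mode 1
Mode 1: guard c·x = -0.3023 hit at Δt = 0.6340 (t = 4.8945), x⁻ = (-0.3023) → reset → x⁺ = (-0.7542), jump to mode 0
Mode 0: flow for 0.6119 to horizon, guard not reached → x = (-0.7116)

1 0.5308 1->0
2 2.0787 0->1
3 2.7127 1->0
4 4.2606 0->1
5 4.8945 1->0
final: 0 -0.7116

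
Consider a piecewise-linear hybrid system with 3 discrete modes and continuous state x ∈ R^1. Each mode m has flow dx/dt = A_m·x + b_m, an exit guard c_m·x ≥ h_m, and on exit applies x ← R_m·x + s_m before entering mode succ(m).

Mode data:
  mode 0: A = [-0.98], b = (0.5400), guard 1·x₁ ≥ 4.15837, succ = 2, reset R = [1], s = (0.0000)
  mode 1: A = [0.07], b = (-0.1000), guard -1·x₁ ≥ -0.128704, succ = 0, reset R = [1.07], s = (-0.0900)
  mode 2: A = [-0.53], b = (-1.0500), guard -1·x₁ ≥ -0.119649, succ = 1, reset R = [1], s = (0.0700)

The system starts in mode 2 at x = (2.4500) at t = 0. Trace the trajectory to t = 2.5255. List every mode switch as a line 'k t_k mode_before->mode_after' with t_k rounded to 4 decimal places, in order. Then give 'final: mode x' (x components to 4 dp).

1 1.4082 2->1
2 2.0942 1->0
final: 0 0.2212

Mode 2: guard c·x = -0.1196 hit at Δt = 1.4082 (t = 1.4082), x⁻ = (0.1196) → reset → x⁺ = (0.1896), jump to mode 1
Mode 1: guard c·x = -0.1287 hit at Δt = 0.6860 (t = 2.0942), x⁻ = (0.1287) → reset → x⁺ = (0.0477), jump to mode 0
Mode 0: flow for 0.4313 to horizon, guard not reached → x = (0.2212)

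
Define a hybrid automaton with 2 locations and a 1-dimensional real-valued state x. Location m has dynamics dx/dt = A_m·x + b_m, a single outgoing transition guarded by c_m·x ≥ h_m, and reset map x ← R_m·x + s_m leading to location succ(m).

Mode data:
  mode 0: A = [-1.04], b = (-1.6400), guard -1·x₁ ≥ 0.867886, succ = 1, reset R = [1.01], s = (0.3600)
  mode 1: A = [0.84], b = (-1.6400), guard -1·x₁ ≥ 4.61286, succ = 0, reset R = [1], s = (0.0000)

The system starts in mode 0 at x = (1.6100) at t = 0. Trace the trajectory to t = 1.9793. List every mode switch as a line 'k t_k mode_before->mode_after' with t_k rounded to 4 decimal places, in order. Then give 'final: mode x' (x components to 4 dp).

1 1.4451 0->1
final: 1 -1.9148

Mode 0: guard c·x = 0.8679 hit at Δt = 1.4451 (t = 1.4451), x⁻ = (-0.8679) → reset → x⁺ = (-0.5166), jump to mode 1
Mode 1: flow for 0.5342 to horizon, guard not reached → x = (-1.9148)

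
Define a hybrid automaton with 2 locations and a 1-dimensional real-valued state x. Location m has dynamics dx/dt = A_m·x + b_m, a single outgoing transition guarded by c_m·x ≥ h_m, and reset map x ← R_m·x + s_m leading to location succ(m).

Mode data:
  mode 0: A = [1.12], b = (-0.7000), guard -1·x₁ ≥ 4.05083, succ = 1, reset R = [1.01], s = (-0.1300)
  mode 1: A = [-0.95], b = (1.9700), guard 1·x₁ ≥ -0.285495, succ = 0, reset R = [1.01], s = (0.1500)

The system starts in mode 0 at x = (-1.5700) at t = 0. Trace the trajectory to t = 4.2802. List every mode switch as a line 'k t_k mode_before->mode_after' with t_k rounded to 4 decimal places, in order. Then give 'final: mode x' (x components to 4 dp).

1 0.6752 0->1
2 1.7083 1->0
3 3.3266 0->1
final: 1 -0.4705

Mode 0: guard c·x = 4.0508 hit at Δt = 0.6752 (t = 0.6752), x⁻ = (-4.0508) → reset → x⁺ = (-4.2213), jump to mode 1
Mode 1: guard c·x = -0.2855 hit at Δt = 1.0331 (t = 1.7083), x⁻ = (-0.2855) → reset → x⁺ = (-0.1383), jump to mode 0
Mode 0: guard c·x = 4.0508 hit at Δt = 1.6183 (t = 3.3266), x⁻ = (-4.0508) → reset → x⁺ = (-4.2213), jump to mode 1
Mode 1: flow for 0.9536 to horizon, guard not reached → x = (-0.4705)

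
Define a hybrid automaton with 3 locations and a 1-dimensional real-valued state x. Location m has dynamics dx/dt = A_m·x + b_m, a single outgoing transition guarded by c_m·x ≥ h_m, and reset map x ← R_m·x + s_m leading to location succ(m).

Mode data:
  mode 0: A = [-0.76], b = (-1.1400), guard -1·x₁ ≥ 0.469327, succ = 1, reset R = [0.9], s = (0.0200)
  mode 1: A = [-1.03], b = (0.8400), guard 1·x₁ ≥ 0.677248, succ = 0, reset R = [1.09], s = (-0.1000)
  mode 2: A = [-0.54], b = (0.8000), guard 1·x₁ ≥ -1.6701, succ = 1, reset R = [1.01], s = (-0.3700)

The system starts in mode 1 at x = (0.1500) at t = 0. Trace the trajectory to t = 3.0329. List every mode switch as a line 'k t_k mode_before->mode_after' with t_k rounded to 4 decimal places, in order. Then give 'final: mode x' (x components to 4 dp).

1 1.5255 1->0
2 2.4857 0->1
final: 1 0.1224

Mode 1: guard c·x = 0.6772 hit at Δt = 1.5255 (t = 1.5255), x⁻ = (0.6772) → reset → x⁺ = (0.6382), jump to mode 0
Mode 0: guard c·x = 0.4693 hit at Δt = 0.9602 (t = 2.4857), x⁻ = (-0.4693) → reset → x⁺ = (-0.4024), jump to mode 1
Mode 1: flow for 0.5472 to horizon, guard not reached → x = (0.1224)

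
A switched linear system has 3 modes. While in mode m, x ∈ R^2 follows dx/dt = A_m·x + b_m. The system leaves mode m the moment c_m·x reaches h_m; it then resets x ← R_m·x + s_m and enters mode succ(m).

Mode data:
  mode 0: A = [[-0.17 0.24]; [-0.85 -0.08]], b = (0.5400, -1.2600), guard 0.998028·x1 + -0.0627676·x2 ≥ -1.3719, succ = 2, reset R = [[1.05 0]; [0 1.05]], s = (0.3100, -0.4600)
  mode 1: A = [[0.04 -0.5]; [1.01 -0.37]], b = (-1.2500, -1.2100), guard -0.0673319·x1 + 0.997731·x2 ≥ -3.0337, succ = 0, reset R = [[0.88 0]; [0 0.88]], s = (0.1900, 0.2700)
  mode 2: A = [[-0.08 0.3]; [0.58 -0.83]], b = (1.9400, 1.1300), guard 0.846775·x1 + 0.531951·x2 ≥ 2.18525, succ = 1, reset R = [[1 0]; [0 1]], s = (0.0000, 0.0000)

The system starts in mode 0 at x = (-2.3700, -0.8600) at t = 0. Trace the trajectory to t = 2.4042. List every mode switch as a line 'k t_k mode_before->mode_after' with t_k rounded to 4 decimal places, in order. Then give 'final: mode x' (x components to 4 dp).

Mode 0: guard c·x = -1.3719 hit at Δt = 1.3218 (t = 1.3218), x⁻ = (-1.3973, -0.3606) → reset → x⁺ = (-1.1572, -0.8386), jump to mode 2
Mode 2: flow for 1.0824 to horizon, guard not reached → x = (0.8922, 0.4650)

1 1.3218 0->2
final: 2 0.8922 0.4650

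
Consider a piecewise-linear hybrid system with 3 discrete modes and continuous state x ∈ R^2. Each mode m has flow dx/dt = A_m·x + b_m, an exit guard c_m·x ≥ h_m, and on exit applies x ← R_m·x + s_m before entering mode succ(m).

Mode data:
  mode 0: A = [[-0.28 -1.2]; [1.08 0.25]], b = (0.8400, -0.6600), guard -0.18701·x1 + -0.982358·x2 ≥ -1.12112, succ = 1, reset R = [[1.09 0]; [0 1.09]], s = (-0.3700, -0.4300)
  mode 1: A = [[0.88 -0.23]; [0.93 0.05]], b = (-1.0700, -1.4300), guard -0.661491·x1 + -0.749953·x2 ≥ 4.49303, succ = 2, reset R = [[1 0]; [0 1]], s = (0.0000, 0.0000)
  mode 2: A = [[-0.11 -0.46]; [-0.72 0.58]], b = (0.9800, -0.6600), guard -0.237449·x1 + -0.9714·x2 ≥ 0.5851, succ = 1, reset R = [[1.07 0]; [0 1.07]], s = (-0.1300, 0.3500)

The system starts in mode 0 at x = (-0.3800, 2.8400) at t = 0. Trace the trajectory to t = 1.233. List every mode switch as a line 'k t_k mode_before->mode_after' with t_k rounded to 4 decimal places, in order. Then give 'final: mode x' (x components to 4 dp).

Mode 0: guard c·x = -1.1211 hit at Δt = 0.9258 (t = 0.9258), x⁻ = (-1.8467, 1.4928) → reset → x⁺ = (-2.3830, 1.1972), jump to mode 1
Mode 1: flow for 0.3072 to horizon, guard not reached → x = (-3.5503, -0.0752)

1 0.9258 0->1
final: 1 -3.5503 -0.0752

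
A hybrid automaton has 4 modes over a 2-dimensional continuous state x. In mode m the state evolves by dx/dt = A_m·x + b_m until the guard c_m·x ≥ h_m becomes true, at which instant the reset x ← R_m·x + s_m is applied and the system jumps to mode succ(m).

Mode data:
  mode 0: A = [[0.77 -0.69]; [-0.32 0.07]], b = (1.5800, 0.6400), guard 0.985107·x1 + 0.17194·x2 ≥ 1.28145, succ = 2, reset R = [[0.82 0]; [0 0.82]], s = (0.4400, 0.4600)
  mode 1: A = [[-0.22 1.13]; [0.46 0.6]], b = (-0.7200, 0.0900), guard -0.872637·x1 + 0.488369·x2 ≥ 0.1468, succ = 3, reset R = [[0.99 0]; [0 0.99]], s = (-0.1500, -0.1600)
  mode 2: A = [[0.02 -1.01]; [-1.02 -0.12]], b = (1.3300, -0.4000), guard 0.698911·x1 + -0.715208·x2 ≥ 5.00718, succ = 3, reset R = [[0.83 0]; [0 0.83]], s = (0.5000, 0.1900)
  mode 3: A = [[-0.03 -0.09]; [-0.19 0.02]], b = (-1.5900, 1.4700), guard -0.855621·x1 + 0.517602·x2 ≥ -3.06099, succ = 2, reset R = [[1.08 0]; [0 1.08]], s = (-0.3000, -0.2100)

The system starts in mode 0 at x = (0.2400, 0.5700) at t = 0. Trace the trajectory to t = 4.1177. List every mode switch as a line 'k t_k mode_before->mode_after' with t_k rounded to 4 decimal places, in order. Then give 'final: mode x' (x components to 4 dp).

Mode 0: guard c·x = 1.2814 hit at Δt = 0.5705 (t = 0.5705), x⁻ = (1.1540, 0.8410) → reset → x⁺ = (1.3863, 1.1496), jump to mode 2
Mode 2: guard c·x = 5.0072 hit at Δt = 1.4750 (t = 2.0455), x⁻ = (4.2491, -2.8487) → reset → x⁺ = (4.0268, -2.1744), jump to mode 3
Mode 3: guard c·x = -3.0610 hit at Δt = 0.8798 (t = 2.9253), x⁻ = (2.6853, -1.4749) → reset → x⁺ = (2.6001, -1.8028), jump to mode 2
Mode 2: guard c·x = 5.0072 hit at Δt = 0.3702 (t = 3.2956), x⁻ = (4.0145, -3.0780) → reset → x⁺ = (3.8320, -2.3647), jump to mode 3
Mode 3: flow for 0.8221 to horizon, guard not reached → x = (2.5968, -1.6922)

1 0.5705 0->2
2 2.0455 2->3
3 2.9253 3->2
4 3.2956 2->3
final: 3 2.5968 -1.6922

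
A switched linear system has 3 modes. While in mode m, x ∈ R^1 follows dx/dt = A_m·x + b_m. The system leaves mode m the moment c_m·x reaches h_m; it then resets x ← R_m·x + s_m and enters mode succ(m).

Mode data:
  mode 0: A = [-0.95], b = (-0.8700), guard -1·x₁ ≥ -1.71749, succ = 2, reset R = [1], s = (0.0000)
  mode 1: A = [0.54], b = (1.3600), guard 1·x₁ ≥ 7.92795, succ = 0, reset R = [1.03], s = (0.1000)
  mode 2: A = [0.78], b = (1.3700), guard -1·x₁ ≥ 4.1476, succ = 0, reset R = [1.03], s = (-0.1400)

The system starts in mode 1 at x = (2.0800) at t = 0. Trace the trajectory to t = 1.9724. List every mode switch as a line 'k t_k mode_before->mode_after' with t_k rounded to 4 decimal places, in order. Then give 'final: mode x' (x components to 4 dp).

1 1.5195 1->0
final: 0 5.0554

Mode 1: guard c·x = 7.9280 hit at Δt = 1.5195 (t = 1.5195), x⁻ = (7.9280) → reset → x⁺ = (8.2658), jump to mode 0
Mode 0: flow for 0.4529 to horizon, guard not reached → x = (5.0554)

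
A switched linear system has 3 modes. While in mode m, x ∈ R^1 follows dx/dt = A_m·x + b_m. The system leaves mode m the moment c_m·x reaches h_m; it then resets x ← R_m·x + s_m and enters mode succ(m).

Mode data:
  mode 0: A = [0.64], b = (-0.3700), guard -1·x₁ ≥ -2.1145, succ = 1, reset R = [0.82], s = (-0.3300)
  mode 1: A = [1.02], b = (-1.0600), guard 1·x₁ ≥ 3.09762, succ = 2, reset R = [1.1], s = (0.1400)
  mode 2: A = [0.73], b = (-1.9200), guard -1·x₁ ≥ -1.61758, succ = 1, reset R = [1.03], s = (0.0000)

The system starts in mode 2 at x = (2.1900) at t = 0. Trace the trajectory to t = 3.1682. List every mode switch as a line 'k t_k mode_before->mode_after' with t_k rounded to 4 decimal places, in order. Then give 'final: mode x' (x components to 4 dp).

Mode 2: guard c·x = -1.6176 hit at Δt = 1.1413 (t = 1.1413), x⁻ = (1.6176) → reset → x⁺ = (1.6661), jump to mode 1
Mode 1: guard c·x = 3.0976 hit at Δt = 1.1656 (t = 2.3069), x⁻ = (3.0976) → reset → x⁺ = (3.5474), jump to mode 2
Mode 2: flow for 0.8613 to horizon, guard not reached → x = (4.3502)

1 1.1413 2->1
2 2.3069 1->2
final: 2 4.3502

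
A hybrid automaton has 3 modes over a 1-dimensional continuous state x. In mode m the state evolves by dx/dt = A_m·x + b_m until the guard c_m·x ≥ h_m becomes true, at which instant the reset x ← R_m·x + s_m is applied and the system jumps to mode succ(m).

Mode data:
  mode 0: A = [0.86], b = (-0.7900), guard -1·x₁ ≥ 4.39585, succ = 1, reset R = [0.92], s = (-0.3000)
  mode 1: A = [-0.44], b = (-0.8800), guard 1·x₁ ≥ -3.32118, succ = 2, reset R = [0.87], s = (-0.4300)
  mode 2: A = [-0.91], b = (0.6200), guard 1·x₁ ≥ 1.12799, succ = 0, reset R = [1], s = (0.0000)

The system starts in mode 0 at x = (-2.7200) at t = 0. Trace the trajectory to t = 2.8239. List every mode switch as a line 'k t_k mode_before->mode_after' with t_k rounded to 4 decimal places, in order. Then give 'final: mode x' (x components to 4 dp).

Mode 0: guard c·x = 4.3959 hit at Δt = 0.4405 (t = 0.4405), x⁻ = (-4.3959) → reset → x⁺ = (-4.3442), jump to mode 1
Mode 1: guard c·x = -3.3212 hit at Δt = 1.3032 (t = 1.7437), x⁻ = (-3.3212) → reset → x⁺ = (-3.3194), jump to mode 2
Mode 2: flow for 1.0802 to horizon, guard not reached → x = (-0.8157)

1 0.4405 0->1
2 1.7437 1->2
final: 2 -0.8157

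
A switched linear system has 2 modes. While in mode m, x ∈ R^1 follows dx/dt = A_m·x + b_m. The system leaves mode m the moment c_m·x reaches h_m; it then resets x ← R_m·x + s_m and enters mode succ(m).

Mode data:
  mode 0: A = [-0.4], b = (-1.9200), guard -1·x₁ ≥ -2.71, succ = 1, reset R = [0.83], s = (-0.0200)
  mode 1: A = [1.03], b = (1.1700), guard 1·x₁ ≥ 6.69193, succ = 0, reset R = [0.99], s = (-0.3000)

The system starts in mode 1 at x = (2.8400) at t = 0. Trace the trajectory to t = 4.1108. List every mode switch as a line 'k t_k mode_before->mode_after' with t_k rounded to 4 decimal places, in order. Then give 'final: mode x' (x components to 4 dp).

Mode 1: guard c·x = 6.6919 hit at Δt = 0.6577 (t = 0.6577), x⁻ = (6.6919) → reset → x⁺ = (6.3250), jump to mode 0
Mode 0: guard c·x = -2.7100 hit at Δt = 0.9824 (t = 1.6401), x⁻ = (2.7100) → reset → x⁺ = (2.2293), jump to mode 1
Mode 1: guard c·x = 6.6919 hit at Δt = 0.8196 (t = 2.4597), x⁻ = (6.6919) → reset → x⁺ = (6.3250), jump to mode 0
Mode 0: guard c·x = -2.7100 hit at Δt = 0.9824 (t = 3.4421), x⁻ = (2.7100) → reset → x⁺ = (2.2293), jump to mode 1
Mode 1: flow for 0.6687 to horizon, guard not reached → x = (5.5650)

1 0.6577 1->0
2 1.6401 0->1
3 2.4597 1->0
4 3.4421 0->1
final: 1 5.5650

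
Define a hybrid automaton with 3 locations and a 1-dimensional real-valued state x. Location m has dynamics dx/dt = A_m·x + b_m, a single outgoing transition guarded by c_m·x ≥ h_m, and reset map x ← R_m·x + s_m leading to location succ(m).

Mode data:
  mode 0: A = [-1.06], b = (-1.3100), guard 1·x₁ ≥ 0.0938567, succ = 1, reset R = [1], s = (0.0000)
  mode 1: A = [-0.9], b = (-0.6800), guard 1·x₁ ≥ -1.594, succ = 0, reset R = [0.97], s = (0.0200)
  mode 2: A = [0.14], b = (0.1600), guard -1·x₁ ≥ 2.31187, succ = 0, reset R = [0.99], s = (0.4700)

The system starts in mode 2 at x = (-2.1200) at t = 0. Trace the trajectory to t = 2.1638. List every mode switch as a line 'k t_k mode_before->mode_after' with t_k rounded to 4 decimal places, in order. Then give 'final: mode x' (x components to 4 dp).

Mode 2: guard c·x = 2.3119 hit at Δt = 1.2806 (t = 1.2806), x⁻ = (-2.3119) → reset → x⁺ = (-1.8188), jump to mode 0
Mode 0: flow for 0.8832 to horizon, guard not reached → x = (-1.4644)

1 1.2806 2->0
final: 0 -1.4644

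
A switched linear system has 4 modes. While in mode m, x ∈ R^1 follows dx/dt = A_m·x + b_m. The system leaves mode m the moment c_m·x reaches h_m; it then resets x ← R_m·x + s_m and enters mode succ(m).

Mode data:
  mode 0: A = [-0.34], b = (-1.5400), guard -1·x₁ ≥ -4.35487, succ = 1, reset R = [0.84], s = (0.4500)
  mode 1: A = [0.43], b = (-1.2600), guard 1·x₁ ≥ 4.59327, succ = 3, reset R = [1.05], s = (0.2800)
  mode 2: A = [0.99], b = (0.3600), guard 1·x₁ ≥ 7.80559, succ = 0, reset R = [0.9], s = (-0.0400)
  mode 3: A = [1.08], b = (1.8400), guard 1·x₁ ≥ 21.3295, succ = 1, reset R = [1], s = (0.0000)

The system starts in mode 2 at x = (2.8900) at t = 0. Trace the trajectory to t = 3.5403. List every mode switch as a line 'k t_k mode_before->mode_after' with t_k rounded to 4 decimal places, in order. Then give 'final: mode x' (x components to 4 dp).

1 0.9299 2->0
2 1.6926 0->1
3 2.4948 1->3
final: 3 19.3491

Mode 2: guard c·x = 7.8056 hit at Δt = 0.9299 (t = 0.9299), x⁻ = (7.8056) → reset → x⁺ = (6.9850), jump to mode 0
Mode 0: guard c·x = -4.3549 hit at Δt = 0.7627 (t = 1.6926), x⁻ = (4.3549) → reset → x⁺ = (4.1081), jump to mode 1
Mode 1: guard c·x = 4.5933 hit at Δt = 0.8022 (t = 2.4948), x⁻ = (4.5933) → reset → x⁺ = (5.1029), jump to mode 3
Mode 3: flow for 1.0455 to horizon, guard not reached → x = (19.3491)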